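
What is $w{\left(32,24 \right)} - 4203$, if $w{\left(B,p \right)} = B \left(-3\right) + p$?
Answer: $-4275$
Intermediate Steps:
$w{\left(B,p \right)} = p - 3 B$ ($w{\left(B,p \right)} = - 3 B + p = p - 3 B$)
$w{\left(32,24 \right)} - 4203 = \left(24 - 96\right) - 4203 = -72 - 4203 = -4275$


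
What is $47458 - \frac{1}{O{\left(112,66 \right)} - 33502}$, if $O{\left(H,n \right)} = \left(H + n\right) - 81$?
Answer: $\frac{1585334491}{33405} \approx 47458.0$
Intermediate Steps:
$O{\left(H,n \right)} = -81 + H + n$
$47458 - \frac{1}{O{\left(112,66 \right)} - 33502} = 47458 - \frac{1}{\left(-81 + 112 + 66\right) - 33502} = 47458 - \frac{1}{97 - 33502} = 47458 - \frac{1}{-33405} = 47458 - - \frac{1}{33405} = 47458 + \frac{1}{33405} = \frac{1585334491}{33405}$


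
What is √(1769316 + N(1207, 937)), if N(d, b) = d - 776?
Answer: √1769747 ≈ 1330.3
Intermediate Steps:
N(d, b) = -776 + d
√(1769316 + N(1207, 937)) = √(1769316 + (-776 + 1207)) = √(1769316 + 431) = √1769747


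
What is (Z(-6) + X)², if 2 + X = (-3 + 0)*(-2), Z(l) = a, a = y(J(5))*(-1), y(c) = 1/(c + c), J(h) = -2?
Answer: 289/16 ≈ 18.063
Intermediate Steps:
y(c) = 1/(2*c)
a = ¼ (a = ((½)/(-2))*(-1) = ((½)*(-½))*(-1) = -¼*(-1) = ¼ ≈ 0.25000)
Z(l) = ¼
X = 4 (X = -2 + (-3 + 0)*(-2) = -2 - 3*(-2) = -2 + 6 = 4)
(Z(-6) + X)² = (¼ + 4)² = (17/4)² = 289/16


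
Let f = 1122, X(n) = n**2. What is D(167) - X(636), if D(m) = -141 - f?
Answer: -405759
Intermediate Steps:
D(m) = -1263 (D(m) = -141 - 1*1122 = -141 - 1122 = -1263)
D(167) - X(636) = -1263 - 1*636**2 = -1263 - 1*404496 = -1263 - 404496 = -405759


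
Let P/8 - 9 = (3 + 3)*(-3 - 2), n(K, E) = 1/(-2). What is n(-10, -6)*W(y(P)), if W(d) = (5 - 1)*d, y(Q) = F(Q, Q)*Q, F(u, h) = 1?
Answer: 336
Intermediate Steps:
n(K, E) = -1/2
P = -168 (P = 72 + 8*((3 + 3)*(-3 - 2)) = 72 + 8*(6*(-5)) = 72 + 8*(-30) = 72 - 240 = -168)
y(Q) = Q (y(Q) = 1*Q = Q)
W(d) = 4*d
n(-10, -6)*W(y(P)) = -2*(-168) = -1/2*(-672) = 336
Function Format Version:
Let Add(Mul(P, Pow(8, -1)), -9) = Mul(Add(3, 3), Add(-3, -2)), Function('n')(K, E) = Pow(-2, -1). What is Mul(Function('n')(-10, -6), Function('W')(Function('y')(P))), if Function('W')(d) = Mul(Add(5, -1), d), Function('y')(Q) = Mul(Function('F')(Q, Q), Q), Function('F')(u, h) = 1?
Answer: 336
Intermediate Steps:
Function('n')(K, E) = Rational(-1, 2)
P = -168 (P = Add(72, Mul(8, Mul(Add(3, 3), Add(-3, -2)))) = Add(72, Mul(8, Mul(6, -5))) = Add(72, Mul(8, -30)) = Add(72, -240) = -168)
Function('y')(Q) = Q (Function('y')(Q) = Mul(1, Q) = Q)
Function('W')(d) = Mul(4, d)
Mul(Function('n')(-10, -6), Function('W')(Function('y')(P))) = Mul(Rational(-1, 2), Mul(4, -168)) = Mul(Rational(-1, 2), -672) = 336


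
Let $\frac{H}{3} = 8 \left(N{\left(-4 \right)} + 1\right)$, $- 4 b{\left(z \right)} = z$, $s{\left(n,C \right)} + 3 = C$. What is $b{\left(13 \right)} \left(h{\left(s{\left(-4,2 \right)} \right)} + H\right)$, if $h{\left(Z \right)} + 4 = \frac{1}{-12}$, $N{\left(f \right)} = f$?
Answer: $\frac{11869}{48} \approx 247.27$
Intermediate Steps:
$s{\left(n,C \right)} = -3 + C$
$b{\left(z \right)} = - \frac{z}{4}$
$h{\left(Z \right)} = - \frac{49}{12}$ ($h{\left(Z \right)} = -4 + \frac{1}{-12} = -4 - \frac{1}{12} = - \frac{49}{12}$)
$H = -72$ ($H = 3 \cdot 8 \left(-4 + 1\right) = 3 \cdot 8 \left(-3\right) = 3 \left(-24\right) = -72$)
$b{\left(13 \right)} \left(h{\left(s{\left(-4,2 \right)} \right)} + H\right) = \left(- \frac{1}{4}\right) 13 \left(- \frac{49}{12} - 72\right) = \left(- \frac{13}{4}\right) \left(- \frac{913}{12}\right) = \frac{11869}{48}$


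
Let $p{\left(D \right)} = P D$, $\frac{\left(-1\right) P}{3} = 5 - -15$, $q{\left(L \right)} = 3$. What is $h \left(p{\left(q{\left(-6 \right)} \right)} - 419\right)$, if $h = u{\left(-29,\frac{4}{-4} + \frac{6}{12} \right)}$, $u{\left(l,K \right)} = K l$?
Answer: $- \frac{17371}{2} \approx -8685.5$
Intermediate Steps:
$P = -60$ ($P = - 3 \left(5 - -15\right) = - 3 \left(5 + 15\right) = \left(-3\right) 20 = -60$)
$p{\left(D \right)} = - 60 D$
$h = \frac{29}{2}$ ($h = \left(\frac{4}{-4} + \frac{6}{12}\right) \left(-29\right) = \left(4 \left(- \frac{1}{4}\right) + 6 \cdot \frac{1}{12}\right) \left(-29\right) = \left(-1 + \frac{1}{2}\right) \left(-29\right) = \left(- \frac{1}{2}\right) \left(-29\right) = \frac{29}{2} \approx 14.5$)
$h \left(p{\left(q{\left(-6 \right)} \right)} - 419\right) = \frac{29 \left(\left(-60\right) 3 - 419\right)}{2} = \frac{29 \left(-180 - 419\right)}{2} = \frac{29}{2} \left(-599\right) = - \frac{17371}{2}$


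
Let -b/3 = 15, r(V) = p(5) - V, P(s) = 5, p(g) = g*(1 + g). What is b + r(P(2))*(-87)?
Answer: -2220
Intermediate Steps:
r(V) = 30 - V (r(V) = 5*(1 + 5) - V = 5*6 - V = 30 - V)
b = -45 (b = -3*15 = -45)
b + r(P(2))*(-87) = -45 + (30 - 1*5)*(-87) = -45 + (30 - 5)*(-87) = -45 + 25*(-87) = -45 - 2175 = -2220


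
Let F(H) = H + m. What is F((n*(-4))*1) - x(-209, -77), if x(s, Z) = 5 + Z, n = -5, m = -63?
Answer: 29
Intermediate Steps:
F(H) = -63 + H (F(H) = H - 63 = -63 + H)
F((n*(-4))*1) - x(-209, -77) = (-63 - 5*(-4)*1) - (5 - 77) = (-63 + 20*1) - 1*(-72) = (-63 + 20) + 72 = -43 + 72 = 29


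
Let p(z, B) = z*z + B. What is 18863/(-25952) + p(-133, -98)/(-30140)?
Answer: -256263113/195548320 ≈ -1.3105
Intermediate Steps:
p(z, B) = B + z**2 (p(z, B) = z**2 + B = B + z**2)
18863/(-25952) + p(-133, -98)/(-30140) = 18863/(-25952) + (-98 + (-133)**2)/(-30140) = 18863*(-1/25952) + (-98 + 17689)*(-1/30140) = -18863/25952 + 17591*(-1/30140) = -18863/25952 - 17591/30140 = -256263113/195548320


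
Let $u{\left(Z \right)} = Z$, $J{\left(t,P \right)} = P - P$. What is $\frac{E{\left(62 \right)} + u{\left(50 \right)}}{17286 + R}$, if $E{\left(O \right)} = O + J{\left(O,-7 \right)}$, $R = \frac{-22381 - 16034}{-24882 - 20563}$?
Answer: $\frac{1017968}{157120137} \approx 0.0064789$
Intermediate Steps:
$J{\left(t,P \right)} = 0$
$R = \frac{7683}{9089}$ ($R = - \frac{38415}{-45445} = \left(-38415\right) \left(- \frac{1}{45445}\right) = \frac{7683}{9089} \approx 0.84531$)
$E{\left(O \right)} = O$ ($E{\left(O \right)} = O + 0 = O$)
$\frac{E{\left(62 \right)} + u{\left(50 \right)}}{17286 + R} = \frac{62 + 50}{17286 + \frac{7683}{9089}} = \frac{112}{\frac{157120137}{9089}} = 112 \cdot \frac{9089}{157120137} = \frac{1017968}{157120137}$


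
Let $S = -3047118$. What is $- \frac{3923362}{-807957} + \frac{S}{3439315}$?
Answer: $\frac{11031737459104}{2778818629455} \approx 3.9699$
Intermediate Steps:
$- \frac{3923362}{-807957} + \frac{S}{3439315} = - \frac{3923362}{-807957} - \frac{3047118}{3439315} = \left(-3923362\right) \left(- \frac{1}{807957}\right) - \frac{3047118}{3439315} = \frac{3923362}{807957} - \frac{3047118}{3439315} = \frac{11031737459104}{2778818629455}$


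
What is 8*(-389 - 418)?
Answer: -6456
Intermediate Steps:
8*(-389 - 418) = 8*(-807) = -6456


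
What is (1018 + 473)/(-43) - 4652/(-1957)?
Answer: -2717851/84151 ≈ -32.297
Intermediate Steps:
(1018 + 473)/(-43) - 4652/(-1957) = 1491*(-1/43) - 4652*(-1/1957) = -1491/43 + 4652/1957 = -2717851/84151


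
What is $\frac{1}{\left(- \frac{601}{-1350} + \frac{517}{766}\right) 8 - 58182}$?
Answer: $- \frac{258525}{15039184918} \approx -1.719 \cdot 10^{-5}$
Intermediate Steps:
$\frac{1}{\left(- \frac{601}{-1350} + \frac{517}{766}\right) 8 - 58182} = \frac{1}{\left(\left(-601\right) \left(- \frac{1}{1350}\right) + 517 \cdot \frac{1}{766}\right) 8 - 58182} = \frac{1}{\left(\frac{601}{1350} + \frac{517}{766}\right) 8 - 58182} = \frac{1}{\frac{289579}{258525} \cdot 8 - 58182} = \frac{1}{\frac{2316632}{258525} - 58182} = \frac{1}{- \frac{15039184918}{258525}} = - \frac{258525}{15039184918}$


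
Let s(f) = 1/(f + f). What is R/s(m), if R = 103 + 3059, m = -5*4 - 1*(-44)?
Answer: 151776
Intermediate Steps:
m = 24 (m = -20 + 44 = 24)
s(f) = 1/(2*f)
R = 3162
R/s(m) = 3162/(((½)/24)) = 3162/(((½)*(1/24))) = 3162/(1/48) = 3162*48 = 151776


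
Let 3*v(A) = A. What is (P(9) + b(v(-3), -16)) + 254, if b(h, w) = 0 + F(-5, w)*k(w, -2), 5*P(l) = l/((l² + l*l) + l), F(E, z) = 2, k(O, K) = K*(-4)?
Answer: 25651/95 ≈ 270.01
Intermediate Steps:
k(O, K) = -4*K
v(A) = A/3
P(l) = l/(5*(l + 2*l²)) (P(l) = (l/((l² + l*l) + l))/5 = (l/((l² + l²) + l))/5 = (l/(2*l² + l))/5 = (l/(l + 2*l²))/5 = l/(5*(l + 2*l²)))
b(h, w) = 16 (b(h, w) = 0 + 2*(-4*(-2)) = 0 + 2*8 = 0 + 16 = 16)
(P(9) + b(v(-3), -16)) + 254 = (1/(5*(1 + 2*9)) + 16) + 254 = (1/(5*(1 + 18)) + 16) + 254 = ((⅕)/19 + 16) + 254 = ((⅕)*(1/19) + 16) + 254 = (1/95 + 16) + 254 = 1521/95 + 254 = 25651/95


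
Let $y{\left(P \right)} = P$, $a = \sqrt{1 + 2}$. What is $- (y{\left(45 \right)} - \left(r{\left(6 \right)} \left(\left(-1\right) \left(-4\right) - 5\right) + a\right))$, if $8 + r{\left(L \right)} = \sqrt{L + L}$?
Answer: $-37 - \sqrt{3} \approx -38.732$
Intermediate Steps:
$a = \sqrt{3} \approx 1.732$
$r{\left(L \right)} = -8 + \sqrt{2} \sqrt{L}$ ($r{\left(L \right)} = -8 + \sqrt{L + L} = -8 + \sqrt{2 L} = -8 + \sqrt{2} \sqrt{L}$)
$- (y{\left(45 \right)} - \left(r{\left(6 \right)} \left(\left(-1\right) \left(-4\right) - 5\right) + a\right)) = - (45 - \left(\left(-8 + \sqrt{2} \sqrt{6}\right) \left(\left(-1\right) \left(-4\right) - 5\right) + \sqrt{3}\right)) = - (45 - \left(\left(-8 + 2 \sqrt{3}\right) \left(4 - 5\right) + \sqrt{3}\right)) = - (45 - \left(\left(-8 + 2 \sqrt{3}\right) \left(-1\right) + \sqrt{3}\right)) = - (45 - \left(\left(8 - 2 \sqrt{3}\right) + \sqrt{3}\right)) = - (45 - \left(8 - \sqrt{3}\right)) = - (37 + \sqrt{3}) = -37 - \sqrt{3}$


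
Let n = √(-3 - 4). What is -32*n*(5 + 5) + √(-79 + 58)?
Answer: I*(√21 - 320*√7) ≈ -842.06*I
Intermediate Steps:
n = I*√7 (n = √(-7) = I*√7 ≈ 2.6458*I)
-32*n*(5 + 5) + √(-79 + 58) = -32*I*√7*(5 + 5) + √(-79 + 58) = -32*I*√7*10 + √(-21) = -320*I*√7 + I*√21 = I*√21 - 320*I*√7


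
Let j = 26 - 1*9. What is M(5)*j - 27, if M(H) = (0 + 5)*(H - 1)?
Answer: 313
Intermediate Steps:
j = 17 (j = 26 - 9 = 17)
M(H) = -5 + 5*H (M(H) = 5*(-1 + H) = -5 + 5*H)
M(5)*j - 27 = (-5 + 5*5)*17 - 27 = (-5 + 25)*17 - 27 = 20*17 - 27 = 340 - 27 = 313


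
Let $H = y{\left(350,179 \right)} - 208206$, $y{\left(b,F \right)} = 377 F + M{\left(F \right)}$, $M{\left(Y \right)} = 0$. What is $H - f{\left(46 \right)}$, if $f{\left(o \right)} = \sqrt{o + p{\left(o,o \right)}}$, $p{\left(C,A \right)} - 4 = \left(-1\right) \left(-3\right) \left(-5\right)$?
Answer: $-140723 - \sqrt{35} \approx -1.4073 \cdot 10^{5}$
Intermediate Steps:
$p{\left(C,A \right)} = -11$ ($p{\left(C,A \right)} = 4 + \left(-1\right) \left(-3\right) \left(-5\right) = 4 + 3 \left(-5\right) = 4 - 15 = -11$)
$y{\left(b,F \right)} = 377 F$ ($y{\left(b,F \right)} = 377 F + 0 = 377 F$)
$f{\left(o \right)} = \sqrt{-11 + o}$ ($f{\left(o \right)} = \sqrt{o - 11} = \sqrt{-11 + o}$)
$H = -140723$ ($H = 377 \cdot 179 - 208206 = 67483 - 208206 = -140723$)
$H - f{\left(46 \right)} = -140723 - \sqrt{-11 + 46} = -140723 - \sqrt{35}$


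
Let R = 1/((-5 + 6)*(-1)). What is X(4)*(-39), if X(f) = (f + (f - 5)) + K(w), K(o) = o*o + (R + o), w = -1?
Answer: -78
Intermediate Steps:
R = -1 (R = -1/1 = 1*(-1) = -1)
K(o) = -1 + o + o**2 (K(o) = o*o + (-1 + o) = o**2 + (-1 + o) = -1 + o + o**2)
X(f) = -6 + 2*f (X(f) = (f + (f - 5)) + (-1 - 1 + (-1)**2) = (f + (-5 + f)) + (-1 - 1 + 1) = (-5 + 2*f) - 1 = -6 + 2*f)
X(4)*(-39) = (-6 + 2*4)*(-39) = (-6 + 8)*(-39) = 2*(-39) = -78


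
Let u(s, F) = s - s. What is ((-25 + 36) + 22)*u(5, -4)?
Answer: 0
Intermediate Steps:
u(s, F) = 0
((-25 + 36) + 22)*u(5, -4) = ((-25 + 36) + 22)*0 = (11 + 22)*0 = 33*0 = 0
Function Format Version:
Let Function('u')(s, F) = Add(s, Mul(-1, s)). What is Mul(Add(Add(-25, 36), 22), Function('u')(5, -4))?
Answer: 0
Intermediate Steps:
Function('u')(s, F) = 0
Mul(Add(Add(-25, 36), 22), Function('u')(5, -4)) = Mul(Add(Add(-25, 36), 22), 0) = Mul(Add(11, 22), 0) = Mul(33, 0) = 0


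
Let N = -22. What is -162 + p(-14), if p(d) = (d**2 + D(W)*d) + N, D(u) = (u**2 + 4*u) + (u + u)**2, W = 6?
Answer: -2844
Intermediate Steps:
D(u) = 4*u + 5*u**2 (D(u) = (u**2 + 4*u) + (2*u)**2 = (u**2 + 4*u) + 4*u**2 = 4*u + 5*u**2)
p(d) = -22 + d**2 + 204*d (p(d) = (d**2 + (6*(4 + 5*6))*d) - 22 = (d**2 + (6*(4 + 30))*d) - 22 = (d**2 + (6*34)*d) - 22 = (d**2 + 204*d) - 22 = -22 + d**2 + 204*d)
-162 + p(-14) = -162 + (-22 + (-14)**2 + 204*(-14)) = -162 + (-22 + 196 - 2856) = -162 - 2682 = -2844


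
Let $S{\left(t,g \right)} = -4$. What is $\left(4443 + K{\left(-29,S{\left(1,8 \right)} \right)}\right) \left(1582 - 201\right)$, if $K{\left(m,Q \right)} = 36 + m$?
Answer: $6145450$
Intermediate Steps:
$\left(4443 + K{\left(-29,S{\left(1,8 \right)} \right)}\right) \left(1582 - 201\right) = \left(4443 + \left(36 - 29\right)\right) \left(1582 - 201\right) = \left(4443 + 7\right) 1381 = 4450 \cdot 1381 = 6145450$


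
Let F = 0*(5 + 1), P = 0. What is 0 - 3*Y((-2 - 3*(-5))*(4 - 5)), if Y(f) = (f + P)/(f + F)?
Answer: -3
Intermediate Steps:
F = 0 (F = 0*6 = 0)
Y(f) = 1 (Y(f) = (f + 0)/(f + 0) = f/f = 1)
0 - 3*Y((-2 - 3*(-5))*(4 - 5)) = 0 - 3*1 = 0 - 3 = -3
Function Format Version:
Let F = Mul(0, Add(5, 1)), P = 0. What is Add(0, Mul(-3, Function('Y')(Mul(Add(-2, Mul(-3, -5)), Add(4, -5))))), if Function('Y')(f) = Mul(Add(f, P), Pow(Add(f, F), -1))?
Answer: -3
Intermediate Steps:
F = 0 (F = Mul(0, 6) = 0)
Function('Y')(f) = 1 (Function('Y')(f) = Mul(Add(f, 0), Pow(Add(f, 0), -1)) = Mul(f, Pow(f, -1)) = 1)
Add(0, Mul(-3, Function('Y')(Mul(Add(-2, Mul(-3, -5)), Add(4, -5))))) = Add(0, Mul(-3, 1)) = Add(0, -3) = -3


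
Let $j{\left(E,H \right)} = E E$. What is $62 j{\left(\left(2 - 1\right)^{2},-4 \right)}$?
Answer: $62$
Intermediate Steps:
$j{\left(E,H \right)} = E^{2}$
$62 j{\left(\left(2 - 1\right)^{2},-4 \right)} = 62 \left(\left(2 - 1\right)^{2}\right)^{2} = 62 \left(1^{2}\right)^{2} = 62 \cdot 1^{2} = 62 \cdot 1 = 62$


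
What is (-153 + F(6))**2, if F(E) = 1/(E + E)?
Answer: 3367225/144 ≈ 23384.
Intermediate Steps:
F(E) = 1/(2*E)
(-153 + F(6))**2 = (-153 + (1/2)/6)**2 = (-153 + (1/2)*(1/6))**2 = (-153 + 1/12)**2 = (-1835/12)**2 = 3367225/144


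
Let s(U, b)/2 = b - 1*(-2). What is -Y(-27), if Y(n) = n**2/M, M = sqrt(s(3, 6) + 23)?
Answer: -243*sqrt(39)/13 ≈ -116.73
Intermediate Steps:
s(U, b) = 4 + 2*b (s(U, b) = 2*(b - 1*(-2)) = 2*(b + 2) = 2*(2 + b) = 4 + 2*b)
M = sqrt(39) (M = sqrt((4 + 2*6) + 23) = sqrt((4 + 12) + 23) = sqrt(16 + 23) = sqrt(39) ≈ 6.2450)
Y(n) = sqrt(39)*n**2/39 (Y(n) = n**2/(sqrt(39)) = n**2*(sqrt(39)/39) = sqrt(39)*n**2/39)
-Y(-27) = -sqrt(39)*(-27)**2/39 = -sqrt(39)*729/39 = -243*sqrt(39)/13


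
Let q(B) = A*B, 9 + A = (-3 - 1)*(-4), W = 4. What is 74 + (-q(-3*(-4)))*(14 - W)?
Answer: -766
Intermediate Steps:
A = 7 (A = -9 + (-3 - 1)*(-4) = -9 - 4*(-4) = -9 + 16 = 7)
q(B) = 7*B
74 + (-q(-3*(-4)))*(14 - W) = 74 + (-7*(-3*(-4)))*(14 - 1*4) = 74 + (-7*12)*(14 - 4) = 74 - 1*84*10 = 74 - 84*10 = 74 - 840 = -766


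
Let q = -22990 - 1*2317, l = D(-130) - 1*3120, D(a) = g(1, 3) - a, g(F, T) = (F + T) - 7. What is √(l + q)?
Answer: 10*I*√283 ≈ 168.23*I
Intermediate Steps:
g(F, T) = -7 + F + T
D(a) = -3 - a (D(a) = (-7 + 1 + 3) - a = -3 - a)
l = -2993 (l = (-3 - 1*(-130)) - 1*3120 = (-3 + 130) - 3120 = 127 - 3120 = -2993)
q = -25307 (q = -22990 - 2317 = -25307)
√(l + q) = √(-2993 - 25307) = √(-28300) = 10*I*√283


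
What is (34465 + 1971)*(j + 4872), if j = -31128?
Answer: -956663616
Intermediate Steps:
(34465 + 1971)*(j + 4872) = (34465 + 1971)*(-31128 + 4872) = 36436*(-26256) = -956663616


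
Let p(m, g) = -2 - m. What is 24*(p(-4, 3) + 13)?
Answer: 360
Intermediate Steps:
24*(p(-4, 3) + 13) = 24*((-2 - 1*(-4)) + 13) = 24*((-2 + 4) + 13) = 24*(2 + 13) = 24*15 = 360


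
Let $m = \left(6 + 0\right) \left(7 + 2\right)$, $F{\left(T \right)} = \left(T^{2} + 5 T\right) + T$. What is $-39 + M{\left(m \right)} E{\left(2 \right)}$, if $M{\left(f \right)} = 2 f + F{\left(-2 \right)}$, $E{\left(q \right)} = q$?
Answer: $161$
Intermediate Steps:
$F{\left(T \right)} = T^{2} + 6 T$
$m = 54$ ($m = 6 \cdot 9 = 54$)
$M{\left(f \right)} = -8 + 2 f$ ($M{\left(f \right)} = 2 f - 2 \left(6 - 2\right) = 2 f - 8 = -8 + 2 f$)
$-39 + M{\left(m \right)} E{\left(2 \right)} = -39 + \left(-8 + 2 \cdot 54\right) 2 = -39 + \left(-8 + 108\right) 2 = -39 + 100 \cdot 2 = -39 + 200 = 161$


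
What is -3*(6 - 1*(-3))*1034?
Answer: -27918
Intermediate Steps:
-3*(6 - 1*(-3))*1034 = -3*(6 + 3)*1034 = -3*9*1034 = -27*1034 = -27918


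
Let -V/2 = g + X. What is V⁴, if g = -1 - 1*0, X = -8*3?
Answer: 6250000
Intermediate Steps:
X = -24
g = -1 (g = -1 + 0 = -1)
V = 50 (V = -2*(-1 - 24) = -2*(-25) = 50)
V⁴ = 50⁴ = 6250000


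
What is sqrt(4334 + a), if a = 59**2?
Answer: sqrt(7815) ≈ 88.402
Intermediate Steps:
a = 3481
sqrt(4334 + a) = sqrt(4334 + 3481) = sqrt(7815)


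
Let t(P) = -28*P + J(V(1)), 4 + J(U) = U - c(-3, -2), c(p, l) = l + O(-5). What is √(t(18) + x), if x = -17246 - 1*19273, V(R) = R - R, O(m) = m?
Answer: 2*I*√9255 ≈ 192.41*I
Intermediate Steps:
V(R) = 0
c(p, l) = -5 + l (c(p, l) = l - 5 = -5 + l)
x = -36519 (x = -17246 - 19273 = -36519)
J(U) = 3 + U (J(U) = -4 + (U - (-5 - 2)) = -4 + (U - 1*(-7)) = -4 + (U + 7) = -4 + (7 + U) = 3 + U)
t(P) = 3 - 28*P (t(P) = -28*P + (3 + 0) = -28*P + 3 = 3 - 28*P)
√(t(18) + x) = √((3 - 28*18) - 36519) = √((3 - 504) - 36519) = √(-501 - 36519) = √(-37020) = 2*I*√9255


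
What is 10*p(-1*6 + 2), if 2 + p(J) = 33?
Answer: 310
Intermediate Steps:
p(J) = 31 (p(J) = -2 + 33 = 31)
10*p(-1*6 + 2) = 10*31 = 310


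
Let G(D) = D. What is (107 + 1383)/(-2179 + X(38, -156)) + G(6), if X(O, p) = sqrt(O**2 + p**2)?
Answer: 25086856/4722261 - 2980*sqrt(6445)/4722261 ≈ 5.2618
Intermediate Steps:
(107 + 1383)/(-2179 + X(38, -156)) + G(6) = (107 + 1383)/(-2179 + sqrt(38**2 + (-156)**2)) + 6 = 1490/(-2179 + sqrt(1444 + 24336)) + 6 = 1490/(-2179 + sqrt(25780)) + 6 = 1490/(-2179 + 2*sqrt(6445)) + 6 = 6 + 1490/(-2179 + 2*sqrt(6445))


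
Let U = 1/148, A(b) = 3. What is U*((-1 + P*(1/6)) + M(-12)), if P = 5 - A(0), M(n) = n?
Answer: -19/222 ≈ -0.085586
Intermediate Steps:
P = 2 (P = 5 - 1*3 = 5 - 3 = 2)
U = 1/148 ≈ 0.0067568
U*((-1 + P*(1/6)) + M(-12)) = ((-1 + 2*(1/6)) - 12)/148 = ((-1 + 2*(1*(⅙))) - 12)/148 = ((-1 + 2*(⅙)) - 12)/148 = ((-1 + ⅓) - 12)/148 = (-⅔ - 12)/148 = (1/148)*(-38/3) = -19/222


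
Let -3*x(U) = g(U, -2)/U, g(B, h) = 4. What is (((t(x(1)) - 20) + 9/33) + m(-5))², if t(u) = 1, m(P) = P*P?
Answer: 4761/121 ≈ 39.347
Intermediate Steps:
x(U) = -4/(3*U)
m(P) = P²
(((t(x(1)) - 20) + 9/33) + m(-5))² = (((1 - 20) + 9/33) + (-5)²)² = ((-19 + 9*(1/33)) + 25)² = ((-19 + 3/11) + 25)² = (-206/11 + 25)² = (69/11)² = 4761/121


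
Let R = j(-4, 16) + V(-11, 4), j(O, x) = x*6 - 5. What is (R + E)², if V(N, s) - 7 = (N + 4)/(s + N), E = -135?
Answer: 1296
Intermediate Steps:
V(N, s) = 7 + (4 + N)/(N + s) (V(N, s) = 7 + (N + 4)/(s + N) = 7 + (4 + N)/(N + s))
j(O, x) = -5 + 6*x (j(O, x) = 6*x - 5 = -5 + 6*x)
R = 99 (R = (-5 + 6*16) + (4 + 7*4 + 8*(-11))/(-11 + 4) = (-5 + 96) + (4 + 28 - 88)/(-7) = 91 - ⅐*(-56) = 91 + 8 = 99)
(R + E)² = (99 - 135)² = (-36)² = 1296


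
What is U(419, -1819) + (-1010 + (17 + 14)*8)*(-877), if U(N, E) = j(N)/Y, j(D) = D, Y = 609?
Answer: 406979285/609 ≈ 6.6828e+5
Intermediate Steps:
U(N, E) = N/609
U(419, -1819) + (-1010 + (17 + 14)*8)*(-877) = (1/609)*419 + (-1010 + (17 + 14)*8)*(-877) = 419/609 + (-1010 + 31*8)*(-877) = 419/609 + (-1010 + 248)*(-877) = 419/609 - 762*(-877) = 419/609 + 668274 = 406979285/609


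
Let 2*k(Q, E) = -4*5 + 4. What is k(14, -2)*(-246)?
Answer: 1968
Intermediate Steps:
k(Q, E) = -8 (k(Q, E) = (-4*5 + 4)/2 = (-20 + 4)/2 = (½)*(-16) = -8)
k(14, -2)*(-246) = -8*(-246) = 1968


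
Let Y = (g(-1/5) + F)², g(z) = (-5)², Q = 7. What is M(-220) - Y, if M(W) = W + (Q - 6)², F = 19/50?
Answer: -2157861/2500 ≈ -863.14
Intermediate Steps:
F = 19/50 (F = 19*(1/50) = 19/50 ≈ 0.38000)
g(z) = 25
M(W) = 1 + W (M(W) = W + (7 - 6)² = W + 1² = W + 1 = 1 + W)
Y = 1610361/2500 (Y = (25 + 19/50)² = (1269/50)² = 1610361/2500 ≈ 644.14)
M(-220) - Y = (1 - 220) - 1*1610361/2500 = -219 - 1610361/2500 = -2157861/2500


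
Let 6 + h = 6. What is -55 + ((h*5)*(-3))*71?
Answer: -55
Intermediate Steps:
h = 0 (h = -6 + 6 = 0)
-55 + ((h*5)*(-3))*71 = -55 + ((0*5)*(-3))*71 = -55 + (0*(-3))*71 = -55 + 0*71 = -55 + 0 = -55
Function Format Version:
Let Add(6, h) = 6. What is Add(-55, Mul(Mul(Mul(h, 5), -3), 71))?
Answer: -55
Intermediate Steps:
h = 0 (h = Add(-6, 6) = 0)
Add(-55, Mul(Mul(Mul(h, 5), -3), 71)) = Add(-55, Mul(Mul(Mul(0, 5), -3), 71)) = Add(-55, Mul(Mul(0, -3), 71)) = Add(-55, Mul(0, 71)) = Add(-55, 0) = -55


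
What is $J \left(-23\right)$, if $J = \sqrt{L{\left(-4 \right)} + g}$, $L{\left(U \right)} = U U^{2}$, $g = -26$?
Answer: $- 69 i \sqrt{10} \approx - 218.2 i$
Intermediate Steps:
$L{\left(U \right)} = U^{3}$
$J = 3 i \sqrt{10}$ ($J = \sqrt{\left(-4\right)^{3} - 26} = \sqrt{-64 - 26} = \sqrt{-90} = 3 i \sqrt{10} \approx 9.4868 i$)
$J \left(-23\right) = 3 i \sqrt{10} \left(-23\right) = - 69 i \sqrt{10}$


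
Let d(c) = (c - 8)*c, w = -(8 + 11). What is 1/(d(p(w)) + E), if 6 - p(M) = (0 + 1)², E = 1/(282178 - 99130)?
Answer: -183048/2745719 ≈ -0.066667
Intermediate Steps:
w = -19 (w = -1*19 = -19)
E = 1/183048 ≈ 5.4631e-6
p(M) = 5 (p(M) = 6 - (0 + 1)² = 6 - 1*1² = 6 - 1*1 = 6 - 1 = 5)
d(c) = c*(-8 + c) (d(c) = (-8 + c)*c = c*(-8 + c))
1/(d(p(w)) + E) = 1/(5*(-8 + 5) + 1/183048) = 1/(5*(-3) + 1/183048) = 1/(-15 + 1/183048) = 1/(-2745719/183048) = -183048/2745719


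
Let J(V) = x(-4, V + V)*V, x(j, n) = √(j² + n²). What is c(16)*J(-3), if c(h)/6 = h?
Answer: -576*√13 ≈ -2076.8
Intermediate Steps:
c(h) = 6*h
J(V) = V*√(16 + 4*V²) (J(V) = √((-4)² + (V + V)²)*V = √(16 + (2*V)²)*V = √(16 + 4*V²)*V = V*√(16 + 4*V²))
c(16)*J(-3) = (6*16)*(2*(-3)*√(4 + (-3)²)) = 96*(2*(-3)*√(4 + 9)) = 96*(2*(-3)*√13) = 96*(-6*√13) = -576*√13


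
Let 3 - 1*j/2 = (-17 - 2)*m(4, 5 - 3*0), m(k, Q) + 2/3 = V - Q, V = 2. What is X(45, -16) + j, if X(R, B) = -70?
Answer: -610/3 ≈ -203.33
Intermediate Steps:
m(k, Q) = 4/3 - Q (m(k, Q) = -2/3 + (2 - Q) = 4/3 - Q)
j = -400/3 (j = 6 - 2*(-17 - 2)*(4/3 - (5 - 3*0)) = 6 - (-38)*(4/3 - (5 + 0)) = 6 - (-38)*(4/3 - 1*5) = 6 - (-38)*(4/3 - 5) = 6 - (-38)*(-11)/3 = 6 - 2*209/3 = 6 - 418/3 = -400/3 ≈ -133.33)
X(45, -16) + j = -70 - 400/3 = -610/3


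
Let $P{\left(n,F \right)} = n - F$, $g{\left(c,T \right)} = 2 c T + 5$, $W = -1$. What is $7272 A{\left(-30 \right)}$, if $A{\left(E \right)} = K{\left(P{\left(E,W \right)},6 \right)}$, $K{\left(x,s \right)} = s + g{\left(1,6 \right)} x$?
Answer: $-3541464$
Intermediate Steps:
$g{\left(c,T \right)} = 5 + 2 T c$ ($g{\left(c,T \right)} = 2 T c + 5 = 5 + 2 T c$)
$K{\left(x,s \right)} = s + 17 x$ ($K{\left(x,s \right)} = s + \left(5 + 2 \cdot 6 \cdot 1\right) x = s + \left(5 + 12\right) x = s + 17 x$)
$A{\left(E \right)} = 23 + 17 E$ ($A{\left(E \right)} = 6 + 17 \left(E - -1\right) = 6 + 17 \left(E + 1\right) = 6 + 17 \left(1 + E\right) = 6 + \left(17 + 17 E\right) = 23 + 17 E$)
$7272 A{\left(-30 \right)} = 7272 \left(23 + 17 \left(-30\right)\right) = 7272 \left(23 - 510\right) = 7272 \left(-487\right) = -3541464$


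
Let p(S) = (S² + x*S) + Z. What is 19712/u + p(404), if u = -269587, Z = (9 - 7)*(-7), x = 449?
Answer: 92899121314/269587 ≈ 3.4460e+5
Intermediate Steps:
Z = -14 (Z = 2*(-7) = -14)
p(S) = -14 + S² + 449*S (p(S) = (S² + 449*S) - 14 = -14 + S² + 449*S)
19712/u + p(404) = 19712/(-269587) + (-14 + 404² + 449*404) = 19712*(-1/269587) + (-14 + 163216 + 181396) = -19712/269587 + 344598 = 92899121314/269587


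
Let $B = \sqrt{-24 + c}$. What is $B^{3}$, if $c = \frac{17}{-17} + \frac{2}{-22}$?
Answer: $- \frac{552 i \sqrt{759}}{121} \approx - 125.68 i$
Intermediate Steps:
$c = - \frac{12}{11}$ ($c = 17 \left(- \frac{1}{17}\right) + 2 \left(- \frac{1}{22}\right) = -1 - \frac{1}{11} = - \frac{12}{11} \approx -1.0909$)
$B = \frac{2 i \sqrt{759}}{11}$ ($B = \sqrt{-24 - \frac{12}{11}} = \sqrt{- \frac{276}{11}} = \frac{2 i \sqrt{759}}{11} \approx 5.0091 i$)
$B^{3} = \left(\frac{2 i \sqrt{759}}{11}\right)^{3} = - \frac{552 i \sqrt{759}}{121}$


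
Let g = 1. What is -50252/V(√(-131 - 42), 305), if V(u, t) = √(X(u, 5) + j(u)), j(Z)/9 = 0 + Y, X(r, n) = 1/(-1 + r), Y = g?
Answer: -50252/√((8 - 9*I*√173)/(1 - I*√173)) ≈ -16756.0 - 70.409*I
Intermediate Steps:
Y = 1
j(Z) = 9 (j(Z) = 9*(0 + 1) = 9*1 = 9)
V(u, t) = √(9 + 1/(-1 + u)) (V(u, t) = √(1/(-1 + u) + 9) = √(9 + 1/(-1 + u)))
-50252/V(√(-131 - 42), 305) = -50252/√((-8 + 9*√(-131 - 42))/(-1 + √(-131 - 42))) = -50252/√((-8 + 9*√(-173))/(-1 + √(-173))) = -50252/√((-8 + 9*(I*√173))/(-1 + I*√173)) = -50252/√((-8 + 9*I*√173)/(-1 + I*√173))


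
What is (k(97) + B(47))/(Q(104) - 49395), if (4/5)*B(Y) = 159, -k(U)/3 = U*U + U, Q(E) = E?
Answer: 113277/197164 ≈ 0.57453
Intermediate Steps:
k(U) = -3*U - 3*U² (k(U) = -3*(U*U + U) = -3*(U² + U) = -3*(U + U²) = -3*U - 3*U²)
B(Y) = 795/4 (B(Y) = (5/4)*159 = 795/4)
(k(97) + B(47))/(Q(104) - 49395) = (-3*97*(1 + 97) + 795/4)/(104 - 49395) = (-3*97*98 + 795/4)/(-49291) = (-28518 + 795/4)*(-1/49291) = -113277/4*(-1/49291) = 113277/197164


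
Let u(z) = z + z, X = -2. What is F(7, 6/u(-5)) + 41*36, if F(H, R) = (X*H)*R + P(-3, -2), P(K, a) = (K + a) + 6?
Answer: 7427/5 ≈ 1485.4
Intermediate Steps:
P(K, a) = 6 + K + a
u(z) = 2*z
F(H, R) = 1 - 2*H*R (F(H, R) = (-2*H)*R + (6 - 3 - 2) = -2*H*R + 1 = 1 - 2*H*R)
F(7, 6/u(-5)) + 41*36 = (1 - 2*7*6/((2*(-5)))) + 41*36 = (1 - 2*7*6/(-10)) + 1476 = (1 - 2*7*6*(-⅒)) + 1476 = (1 - 2*7*(-⅗)) + 1476 = (1 + 42/5) + 1476 = 47/5 + 1476 = 7427/5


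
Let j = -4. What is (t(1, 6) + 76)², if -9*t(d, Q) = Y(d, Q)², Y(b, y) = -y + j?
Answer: 341056/81 ≈ 4210.6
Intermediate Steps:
Y(b, y) = -4 - y (Y(b, y) = -y - 4 = -4 - y)
t(d, Q) = -(-4 - Q)²/9
(t(1, 6) + 76)² = (-(4 + 6)²/9 + 76)² = (-⅑*10² + 76)² = (-⅑*100 + 76)² = (-100/9 + 76)² = (584/9)² = 341056/81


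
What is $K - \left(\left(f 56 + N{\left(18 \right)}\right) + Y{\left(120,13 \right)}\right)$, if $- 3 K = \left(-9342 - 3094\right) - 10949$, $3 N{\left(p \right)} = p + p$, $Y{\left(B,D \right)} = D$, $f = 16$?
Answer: $6874$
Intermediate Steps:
$N{\left(p \right)} = \frac{2 p}{3}$ ($N{\left(p \right)} = \frac{p + p}{3} = \frac{2 p}{3}$)
$K = 7795$ ($K = - \frac{\left(-9342 - 3094\right) - 10949}{3} = - \frac{-12436 - 10949}{3} = \left(- \frac{1}{3}\right) \left(-23385\right) = 7795$)
$K - \left(\left(f 56 + N{\left(18 \right)}\right) + Y{\left(120,13 \right)}\right) = 7795 - \left(\left(16 \cdot 56 + \frac{2}{3} \cdot 18\right) + 13\right) = 7795 - \left(\left(896 + 12\right) + 13\right) = 7795 - \left(908 + 13\right) = 7795 - 921 = 6874$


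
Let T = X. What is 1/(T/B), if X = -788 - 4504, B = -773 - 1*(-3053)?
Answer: -190/441 ≈ -0.43084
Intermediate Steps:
B = 2280 (B = -773 + 3053 = 2280)
X = -5292
T = -5292
1/(T/B) = 1/(-5292/2280) = 1/(-5292*1/2280) = 1/(-441/190) = -190/441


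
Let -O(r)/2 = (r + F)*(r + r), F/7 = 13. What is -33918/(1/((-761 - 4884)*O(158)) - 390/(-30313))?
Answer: -913354824194508240/346453550713 ≈ -2.6363e+6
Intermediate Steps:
F = 91 (F = 7*13 = 91)
O(r) = -4*r*(91 + r) (O(r) = -2*(r + 91)*(r + r) = -2*(91 + r)*2*r = -4*r*(91 + r))
-33918/(1/((-761 - 4884)*O(158)) - 390/(-30313)) = -33918/(1/((-761 - 4884)*((-4*158*(91 + 158)))) - 390/(-30313)) = -33918/(1/((-5645)*((-4*158*249))) - 390*(-1/30313)) = -33918/(-1/5645/(-157368) + 390/30313) = -33918/(-1/5645*(-1/157368) + 390/30313) = -33918/(1/888342360 + 390/30313) = -33918/346453550713/26928321958680 = -33918*26928321958680/346453550713 = -913354824194508240/346453550713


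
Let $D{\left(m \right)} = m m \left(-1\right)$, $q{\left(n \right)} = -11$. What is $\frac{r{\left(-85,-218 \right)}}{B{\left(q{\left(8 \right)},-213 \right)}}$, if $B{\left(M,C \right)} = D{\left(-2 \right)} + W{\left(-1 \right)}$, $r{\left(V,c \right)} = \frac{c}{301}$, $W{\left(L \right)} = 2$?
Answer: $\frac{109}{301} \approx 0.36213$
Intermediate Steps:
$r{\left(V,c \right)} = \frac{c}{301}$ ($r{\left(V,c \right)} = c \frac{1}{301} = \frac{c}{301}$)
$D{\left(m \right)} = - m^{2}$ ($D{\left(m \right)} = m^{2} \left(-1\right) = - m^{2}$)
$B{\left(M,C \right)} = -2$ ($B{\left(M,C \right)} = - \left(-2\right)^{2} + 2 = \left(-1\right) 4 + 2 = -4 + 2 = -2$)
$\frac{r{\left(-85,-218 \right)}}{B{\left(q{\left(8 \right)},-213 \right)}} = \frac{\frac{1}{301} \left(-218\right)}{-2} = \left(- \frac{218}{301}\right) \left(- \frac{1}{2}\right) = \frac{109}{301}$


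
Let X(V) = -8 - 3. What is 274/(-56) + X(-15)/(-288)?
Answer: -9787/2016 ≈ -4.8547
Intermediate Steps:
X(V) = -11
274/(-56) + X(-15)/(-288) = 274/(-56) - 11/(-288) = 274*(-1/56) - 11*(-1/288) = -137/28 + 11/288 = -9787/2016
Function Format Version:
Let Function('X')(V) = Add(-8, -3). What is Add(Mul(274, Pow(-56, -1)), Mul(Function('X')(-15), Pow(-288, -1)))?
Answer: Rational(-9787, 2016) ≈ -4.8547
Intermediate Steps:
Function('X')(V) = -11
Add(Mul(274, Pow(-56, -1)), Mul(Function('X')(-15), Pow(-288, -1))) = Add(Mul(274, Pow(-56, -1)), Mul(-11, Pow(-288, -1))) = Add(Mul(274, Rational(-1, 56)), Mul(-11, Rational(-1, 288))) = Add(Rational(-137, 28), Rational(11, 288)) = Rational(-9787, 2016)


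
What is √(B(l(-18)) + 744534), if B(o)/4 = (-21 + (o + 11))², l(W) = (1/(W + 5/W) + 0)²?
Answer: √8727728921628838/108241 ≈ 863.10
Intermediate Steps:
l(W) = (W + 5/W)⁻² (l(W) = (1/(W + 5/W))² = (W + 5/W)⁻²)
B(o) = 4*(-10 + o)² (B(o) = 4*(-21 + (o + 11))² = 4*(-21 + (11 + o))² = 4*(-10 + o)²)
√(B(l(-18)) + 744534) = √(4*(-10 + (-18)²/(5 + (-18)²)²)² + 744534) = √(4*(-10 + 324/(5 + 324)²)² + 744534) = √(4*(-10 + 324/329²)² + 744534) = √(4*(-10 + 324*(1/108241))² + 744534) = √(4*(-10 + 324/108241)² + 744534) = √(4*(-1082086/108241)² + 744534) = √(4*(1170910111396/11716114081) + 744534) = √(4683640445584/11716114081 + 744534) = √(8727728921628838/11716114081) = √8727728921628838/108241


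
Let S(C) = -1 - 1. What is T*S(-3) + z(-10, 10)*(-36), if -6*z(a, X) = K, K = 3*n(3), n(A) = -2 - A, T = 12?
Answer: -114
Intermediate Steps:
S(C) = -2
K = -15 (K = 3*(-2 - 1*3) = 3*(-2 - 3) = 3*(-5) = -15)
z(a, X) = 5/2 (z(a, X) = -⅙*(-15) = 5/2)
T*S(-3) + z(-10, 10)*(-36) = 12*(-2) + (5/2)*(-36) = -24 - 90 = -114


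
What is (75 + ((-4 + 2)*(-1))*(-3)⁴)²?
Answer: 56169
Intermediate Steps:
(75 + ((-4 + 2)*(-1))*(-3)⁴)² = (75 - 2*(-1)*81)² = (75 + 2*81)² = (75 + 162)² = 237² = 56169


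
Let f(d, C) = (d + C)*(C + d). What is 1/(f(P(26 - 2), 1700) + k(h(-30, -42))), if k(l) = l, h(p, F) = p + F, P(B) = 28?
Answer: 1/2985912 ≈ 3.3491e-7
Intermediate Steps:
h(p, F) = F + p
f(d, C) = (C + d)² (f(d, C) = (C + d)*(C + d) = (C + d)²)
1/(f(P(26 - 2), 1700) + k(h(-30, -42))) = 1/((1700 + 28)² + (-42 - 30)) = 1/(1728² - 72) = 1/(2985984 - 72) = 1/2985912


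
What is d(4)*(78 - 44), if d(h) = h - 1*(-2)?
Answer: 204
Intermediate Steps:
d(h) = 2 + h (d(h) = h + 2 = 2 + h)
d(4)*(78 - 44) = (2 + 4)*(78 - 44) = 6*34 = 204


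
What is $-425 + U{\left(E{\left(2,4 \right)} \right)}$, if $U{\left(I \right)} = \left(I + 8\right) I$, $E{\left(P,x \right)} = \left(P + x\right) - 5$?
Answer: $-416$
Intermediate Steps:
$E{\left(P,x \right)} = -5 + P + x$
$U{\left(I \right)} = I \left(8 + I\right)$ ($U{\left(I \right)} = \left(8 + I\right) I = I \left(8 + I\right)$)
$-425 + U{\left(E{\left(2,4 \right)} \right)} = -425 + \left(-5 + 2 + 4\right) \left(8 + \left(-5 + 2 + 4\right)\right) = -425 + 1 \left(8 + 1\right) = -425 + 1 \cdot 9 = -425 + 9 = -416$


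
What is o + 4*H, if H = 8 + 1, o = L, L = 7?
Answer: 43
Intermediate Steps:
o = 7
H = 9
o + 4*H = 7 + 4*9 = 7 + 36 = 43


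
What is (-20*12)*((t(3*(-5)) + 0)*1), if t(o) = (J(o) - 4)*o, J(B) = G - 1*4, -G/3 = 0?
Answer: -28800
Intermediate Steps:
G = 0 (G = -3*0 = 0)
J(B) = -4 (J(B) = 0 - 1*4 = 0 - 4 = -4)
t(o) = -8*o (t(o) = (-4 - 4)*o = -8*o)
(-20*12)*((t(3*(-5)) + 0)*1) = (-20*12)*((-24*(-5) + 0)*1) = -240*(-8*(-15) + 0) = -240*(120 + 0) = -28800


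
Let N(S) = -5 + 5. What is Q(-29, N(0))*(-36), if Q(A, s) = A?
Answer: 1044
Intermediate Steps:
N(S) = 0
Q(-29, N(0))*(-36) = -29*(-36) = 1044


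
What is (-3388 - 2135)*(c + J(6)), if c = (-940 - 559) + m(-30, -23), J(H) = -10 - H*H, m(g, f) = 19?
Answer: 8428098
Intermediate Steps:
J(H) = -10 - H²
c = -1480 (c = (-940 - 559) + 19 = -1499 + 19 = -1480)
(-3388 - 2135)*(c + J(6)) = (-3388 - 2135)*(-1480 + (-10 - 1*6²)) = -5523*(-1480 + (-10 - 1*36)) = -5523*(-1480 + (-10 - 36)) = -5523*(-1480 - 46) = -5523*(-1526) = 8428098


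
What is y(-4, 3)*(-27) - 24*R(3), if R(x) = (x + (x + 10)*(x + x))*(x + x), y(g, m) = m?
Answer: -11745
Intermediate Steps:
R(x) = 2*x*(x + 2*x*(10 + x)) (R(x) = (x + (10 + x)*(2*x))*(2*x) = (x + 2*x*(10 + x))*(2*x) = 2*x*(x + 2*x*(10 + x)))
y(-4, 3)*(-27) - 24*R(3) = 3*(-27) - 24*3**2*(42 + 4*3) = -81 - 216*(42 + 12) = -81 - 216*54 = -81 - 24*486 = -81 - 11664 = -11745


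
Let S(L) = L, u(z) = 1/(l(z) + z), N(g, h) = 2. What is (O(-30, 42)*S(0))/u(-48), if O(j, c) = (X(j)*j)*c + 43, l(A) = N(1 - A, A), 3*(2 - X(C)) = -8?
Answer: 0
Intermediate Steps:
X(C) = 14/3 (X(C) = 2 - ⅓*(-8) = 2 + 8/3 = 14/3)
l(A) = 2
u(z) = 1/(2 + z)
O(j, c) = 43 + 14*c*j/3 (O(j, c) = (14*j/3)*c + 43 = 14*c*j/3 + 43 = 43 + 14*c*j/3)
(O(-30, 42)*S(0))/u(-48) = ((43 + (14/3)*42*(-30))*0)/(1/(2 - 48)) = ((43 - 5880)*0)/(1/(-46)) = (-5837*0)/(-1/46) = 0*(-46) = 0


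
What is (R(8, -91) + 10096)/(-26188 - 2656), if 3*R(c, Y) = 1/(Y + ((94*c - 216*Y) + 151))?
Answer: -619934785/1771136976 ≈ -0.35002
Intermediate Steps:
R(c, Y) = 1/(3*(151 - 215*Y + 94*c)) (R(c, Y) = 1/(3*(Y + ((94*c - 216*Y) + 151))) = 1/(3*(Y + ((-216*Y + 94*c) + 151))) = 1/(3*(Y + (151 - 216*Y + 94*c))) = 1/(3*(151 - 215*Y + 94*c)))
(R(8, -91) + 10096)/(-26188 - 2656) = (1/(3*(151 - 215*(-91) + 94*8)) + 10096)/(-26188 - 2656) = (1/(3*(151 + 19565 + 752)) + 10096)/(-28844) = ((⅓)/20468 + 10096)*(-1/28844) = ((⅓)*(1/20468) + 10096)*(-1/28844) = (1/61404 + 10096)*(-1/28844) = (619934785/61404)*(-1/28844) = -619934785/1771136976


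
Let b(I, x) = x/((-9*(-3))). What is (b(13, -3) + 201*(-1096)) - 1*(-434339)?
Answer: 1926386/9 ≈ 2.1404e+5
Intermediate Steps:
b(I, x) = x/27
(b(13, -3) + 201*(-1096)) - 1*(-434339) = ((1/27)*(-3) + 201*(-1096)) - 1*(-434339) = (-1/9 - 220296) + 434339 = -1982665/9 + 434339 = 1926386/9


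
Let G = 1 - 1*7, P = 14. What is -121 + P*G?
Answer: -205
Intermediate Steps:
G = -6 (G = 1 - 7 = -6)
-121 + P*G = -121 + 14*(-6) = -121 - 84 = -205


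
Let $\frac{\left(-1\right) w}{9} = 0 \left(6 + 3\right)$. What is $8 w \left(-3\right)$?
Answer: $0$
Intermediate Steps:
$w = 0$ ($w = - 9 \cdot 0 \left(6 + 3\right) = - 9 \cdot 0 \cdot 9 = \left(-9\right) 0 = 0$)
$8 w \left(-3\right) = 8 \cdot 0 \left(-3\right) = 0 \left(-3\right) = 0$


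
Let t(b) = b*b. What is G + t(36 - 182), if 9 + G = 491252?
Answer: 512559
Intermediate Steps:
t(b) = b²
G = 491243 (G = -9 + 491252 = 491243)
G + t(36 - 182) = 491243 + (36 - 182)² = 491243 + (-146)² = 491243 + 21316 = 512559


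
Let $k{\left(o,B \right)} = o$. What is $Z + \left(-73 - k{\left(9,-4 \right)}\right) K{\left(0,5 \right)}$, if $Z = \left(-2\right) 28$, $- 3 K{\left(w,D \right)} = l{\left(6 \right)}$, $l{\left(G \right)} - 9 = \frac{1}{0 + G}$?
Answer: $\frac{1751}{9} \approx 194.56$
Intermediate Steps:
$l{\left(G \right)} = 9 + \frac{1}{G}$ ($l{\left(G \right)} = 9 + \frac{1}{0 + G} = 9 + \frac{1}{G}$)
$K{\left(w,D \right)} = - \frac{55}{18}$ ($K{\left(w,D \right)} = - \frac{9 + \frac{1}{6}}{3} = \left(- \frac{1}{3}\right) \frac{55}{6} = - \frac{55}{18}$)
$Z = -56$
$Z + \left(-73 - k{\left(9,-4 \right)}\right) K{\left(0,5 \right)} = -56 + \left(-73 - 9\right) \left(- \frac{55}{18}\right) = -56 - - \frac{2255}{9} = -56 + \frac{2255}{9} = \frac{1751}{9}$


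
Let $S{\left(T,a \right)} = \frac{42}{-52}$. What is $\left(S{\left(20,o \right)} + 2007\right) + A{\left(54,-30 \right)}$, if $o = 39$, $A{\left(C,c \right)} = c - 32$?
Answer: $\frac{50549}{26} \approx 1944.2$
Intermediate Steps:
$A{\left(C,c \right)} = -32 + c$
$S{\left(T,a \right)} = - \frac{21}{26}$ ($S{\left(T,a \right)} = 42 \left(- \frac{1}{52}\right) = - \frac{21}{26}$)
$\left(S{\left(20,o \right)} + 2007\right) + A{\left(54,-30 \right)} = \left(- \frac{21}{26} + 2007\right) - 62 = \frac{52161}{26} - 62 = \frac{50549}{26}$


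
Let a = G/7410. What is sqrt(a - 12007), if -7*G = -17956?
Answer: I*sqrt(8075966225145)/25935 ≈ 109.57*I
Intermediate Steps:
G = 17956/7 (G = -1/7*(-17956) = 17956/7 ≈ 2565.1)
a = 8978/25935 (a = (17956/7)/7410 = (17956/7)*(1/7410) = 8978/25935 ≈ 0.34617)
sqrt(a - 12007) = sqrt(8978/25935 - 12007) = sqrt(-311392567/25935) = I*sqrt(8075966225145)/25935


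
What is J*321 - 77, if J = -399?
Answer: -128156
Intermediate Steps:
J*321 - 77 = -399*321 - 77 = -128079 - 77 = -128156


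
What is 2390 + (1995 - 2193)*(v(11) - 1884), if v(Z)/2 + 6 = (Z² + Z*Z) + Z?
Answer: 277610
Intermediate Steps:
v(Z) = -12 + 2*Z + 4*Z² (v(Z) = -12 + 2*((Z² + Z*Z) + Z) = -12 + 2*((Z² + Z²) + Z) = -12 + 2*(2*Z² + Z) = -12 + 2*(Z + 2*Z²) = -12 + (2*Z + 4*Z²) = -12 + 2*Z + 4*Z²)
2390 + (1995 - 2193)*(v(11) - 1884) = 2390 + (1995 - 2193)*((-12 + 2*11 + 4*11²) - 1884) = 2390 - 198*((-12 + 22 + 4*121) - 1884) = 2390 - 198*((-12 + 22 + 484) - 1884) = 2390 - 198*(494 - 1884) = 2390 - 198*(-1390) = 2390 + 275220 = 277610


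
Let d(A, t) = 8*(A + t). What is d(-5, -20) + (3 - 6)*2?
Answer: -206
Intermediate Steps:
d(A, t) = 8*A + 8*t
d(-5, -20) + (3 - 6)*2 = (8*(-5) + 8*(-20)) + (3 - 6)*2 = (-40 - 160) - 3*2 = -200 - 6 = -206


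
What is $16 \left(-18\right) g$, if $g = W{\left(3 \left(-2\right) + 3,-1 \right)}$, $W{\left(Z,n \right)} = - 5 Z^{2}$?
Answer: $12960$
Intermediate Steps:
$g = -45$ ($g = - 5 \left(3 \left(-2\right) + 3\right)^{2} = - 5 \left(-6 + 3\right)^{2} = - 5 \left(-3\right)^{2} = \left(-5\right) 9 = -45$)
$16 \left(-18\right) g = 16 \left(-18\right) \left(-45\right) = \left(-288\right) \left(-45\right) = 12960$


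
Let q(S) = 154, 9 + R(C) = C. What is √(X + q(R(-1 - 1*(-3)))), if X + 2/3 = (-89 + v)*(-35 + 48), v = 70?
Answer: I*√843/3 ≈ 9.6782*I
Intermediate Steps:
R(C) = -9 + C
X = -743/3 (X = -⅔ + (-89 + 70)*(-35 + 48) = -⅔ - 19*13 = -⅔ - 247 = -743/3 ≈ -247.67)
√(X + q(R(-1 - 1*(-3)))) = √(-743/3 + 154) = √(-281/3) = I*√843/3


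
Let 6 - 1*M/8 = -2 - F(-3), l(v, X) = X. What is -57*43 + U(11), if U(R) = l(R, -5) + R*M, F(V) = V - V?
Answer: -1752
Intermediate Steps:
F(V) = 0
M = 64 (M = 48 - 8*(-2 - 1*0) = 48 - 8*(-2 + 0) = 48 - 8*(-2) = 48 + 16 = 64)
U(R) = -5 + 64*R (U(R) = -5 + R*64 = -5 + 64*R)
-57*43 + U(11) = -57*43 + (-5 + 64*11) = -2451 + (-5 + 704) = -2451 + 699 = -1752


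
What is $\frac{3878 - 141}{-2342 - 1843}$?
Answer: $- \frac{3737}{4185} \approx -0.89295$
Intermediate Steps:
$\frac{3878 - 141}{-2342 - 1843} = \frac{3737}{-4185} = 3737 \left(- \frac{1}{4185}\right) = - \frac{3737}{4185}$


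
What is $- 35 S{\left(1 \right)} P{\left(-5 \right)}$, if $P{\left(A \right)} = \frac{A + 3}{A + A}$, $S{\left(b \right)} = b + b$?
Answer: $-14$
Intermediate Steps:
$S{\left(b \right)} = 2 b$
$P{\left(A \right)} = \frac{3 + A}{2 A}$
$- 35 S{\left(1 \right)} P{\left(-5 \right)} = - 35 \cdot 2 \cdot 1 \frac{3 - 5}{2 \left(-5\right)} = \left(-35\right) 2 \cdot \frac{1}{2} \left(- \frac{1}{5}\right) \left(-2\right) = \left(-70\right) \frac{1}{5} = -14$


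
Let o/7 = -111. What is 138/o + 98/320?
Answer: 5331/41440 ≈ 0.12864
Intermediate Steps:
o = -777 (o = 7*(-111) = -777)
138/o + 98/320 = 138/(-777) + 98/320 = 138*(-1/777) + 98*(1/320) = -46/259 + 49/160 = 5331/41440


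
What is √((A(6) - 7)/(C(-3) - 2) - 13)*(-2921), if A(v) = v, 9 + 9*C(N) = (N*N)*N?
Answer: -2921*I*√462/6 ≈ -10464.0*I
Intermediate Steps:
C(N) = -1 + N³/9 (C(N) = -1 + ((N*N)*N)/9 = -1 + (N²*N)/9 = -1 + N³/9)
√((A(6) - 7)/(C(-3) - 2) - 13)*(-2921) = √((6 - 7)/((-1 + (⅑)*(-3)³) - 2) - 13)*(-2921) = √(-1/((-1 + (⅑)*(-27)) - 2) - 13)*(-2921) = √(-1/((-1 - 3) - 2) - 13)*(-2921) = √(-1/(-4 - 2) - 13)*(-2921) = √(-1/(-6) - 13)*(-2921) = √(-1*(-⅙) - 13)*(-2921) = √(⅙ - 13)*(-2921) = √(-77/6)*(-2921) = (I*√462/6)*(-2921) = -2921*I*√462/6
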